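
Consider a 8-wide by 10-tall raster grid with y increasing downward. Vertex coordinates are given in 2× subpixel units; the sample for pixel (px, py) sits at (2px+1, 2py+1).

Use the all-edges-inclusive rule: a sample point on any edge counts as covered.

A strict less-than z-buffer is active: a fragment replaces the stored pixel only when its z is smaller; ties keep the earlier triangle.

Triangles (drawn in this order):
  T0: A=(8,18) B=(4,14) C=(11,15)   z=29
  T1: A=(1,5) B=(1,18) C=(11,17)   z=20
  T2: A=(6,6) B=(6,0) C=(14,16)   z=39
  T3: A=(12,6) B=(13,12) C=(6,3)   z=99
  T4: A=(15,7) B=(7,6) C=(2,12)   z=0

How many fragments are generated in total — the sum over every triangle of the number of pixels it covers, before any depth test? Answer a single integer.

T0:
  2·area = 24
  edge (8, 18)→(4, 14): d=(-4,-4) inclusive
  edge (4, 14)→(11, 15): d=(7,1) inclusive
  edge (11, 15)→(8, 18): d=(-3,3) inclusive
    (0,5)@(1, 11): e=[0,-18,42] → ·  [on edge]
    (7,5)@(15, 11): e=[56,-32,0] → ·  [on edge]
    (1,6)@(3, 13): e=[0,-6,30] → ·  [on edge]
    (6,6)@(13, 13): e=[40,-16,0] → ·  [on edge]
    (2,7)@(5, 15): e=[0,6,18] → █  [on edge]
    (3,7)@(7, 15): e=[8,4,12] → █
    (4,7)@(9, 15): e=[16,2,6] → █
    (5,7)@(11, 15): e=[24,0,0] → █  [on edge]
    (6,7)@(13, 15): e=[32,-2,-6] → ·
    (2,8)@(5, 17): e=[-8,20,12] → ·
    (3,8)@(7, 17): e=[0,18,6] → █  [on edge]
    (4,8)@(9, 17): e=[8,16,0] → █  [on edge]
    (3,9)@(7, 19): e=[-8,32,0] → ·  [on edge]
    (4,9)@(9, 19): e=[0,30,-6] → ·  [on edge]
  covered (6 px):
    · · · · · · · ·
    · · · · · · · ·
    · · · · · · · ·
    · · · · · · · ·
    · · · · · · · ·
    · · · · · · · ·
    · · · · · · · ·
    · · █ █ █ █ · ·
    · · · █ █ · · ·
    · · · · · · · ·
T1:
  2·area = 130  (B↔C swapped to make it positive)
  edge (1, 5)→(11, 17): d=(10,12) inclusive
  edge (11, 17)→(1, 18): d=(-10,1) inclusive
  edge (1, 18)→(1, 5): d=(0,-13) inclusive
    (0,0)@(1, 1): e=[-40,170,0] → ·  [on edge]
    (0,1)@(1, 3): e=[-20,150,0] → ·  [on edge]
    (0,2)@(1, 5): e=[0,130,0] → █  [on edge]
    (1,2)@(3, 5): e=[-24,128,26] → ·
    (0,3)@(1, 7): e=[20,110,0] → █  [on edge]
    (1,3)@(3, 7): e=[-4,108,26] → ·
    (0,4)@(1, 9): e=[40,90,0] → █  [on edge]
    (1,4)@(3, 9): e=[16,88,26] → █
    (2,4)@(5, 9): e=[-8,86,52] → ·
    (0,5)@(1, 11): e=[60,70,0] → █  [on edge]
    (2,5)@(5, 11): e=[12,66,52] → █
    (3,5)@(7, 11): e=[-12,64,78] → ·
    (0,6)@(1, 13): e=[80,50,0] → █  [on edge]
    (0,7)@(1, 15): e=[100,30,0] → █  [on edge]
    (0,8)@(1, 17): e=[120,10,0] → █  [on edge]
    (5,8)@(11, 17): e=[0,0,130] → █  [on edge]
    (0,9)@(1, 19): e=[140,-10,0] → ·  [on edge]
  covered (22 px):
    · · · · · · · ·
    · · · · · · · ·
    █ · · · · · · ·
    █ · · · · · · ·
    █ █ · · · · · ·
    █ █ █ · · · · ·
    █ █ █ █ · · · ·
    █ █ █ █ █ · · ·
    █ █ █ █ █ █ · ·
    · · · · · · · ·
T2:
  2·area = 48
  edge (6, 6)→(6, 0): d=(0,-6) inclusive
  edge (6, 0)→(14, 16): d=(8,16) inclusive
  edge (14, 16)→(6, 6): d=(-8,-10) inclusive
    (3,1)@(7, 3): e=[6,8,34] → █
    (4,1)@(9, 3): e=[18,-24,54] → ·
    (3,2)@(7, 5): e=[6,24,18] → █
    (4,2)@(9, 5): e=[18,-8,38] → ·
    (3,3)@(7, 7): e=[6,40,2] → █
    (4,3)@(9, 7): e=[18,8,22] → █
    (5,3)@(11, 7): e=[30,-24,42] → ·
    (3,4)@(7, 9): e=[6,56,-14] → ·
    (4,4)@(9, 9): e=[18,24,6] → █
    (5,4)@(11, 9): e=[30,-8,26] → ·
    (4,5)@(9, 11): e=[18,40,-10] → ·
    (5,5)@(11, 11): e=[30,8,10] → █
  covered (6 px):
    · · · · · · · ·
    · · · █ · · · ·
    · · · █ · · · ·
    · · · █ █ · · ·
    · · · · █ · · ·
    · · · · · █ · ·
    · · · · · · · ·
    · · · · · · · ·
    · · · · · · · ·
    · · · · · · · ·
T3:
  2·area = 33
  edge (12, 6)→(13, 12): d=(1,6) inclusive
  edge (13, 12)→(6, 3): d=(-7,-9) inclusive
  edge (6, 3)→(12, 6): d=(6,3) inclusive
    (4,2)@(9, 5): e=[17,13,3] → █
    (5,2)@(11, 5): e=[5,31,-3] → ·
    (4,3)@(9, 7): e=[19,-1,15] → ·
    (5,3)@(11, 7): e=[7,17,9] → █
    (6,3)@(13, 7): e=[-5,35,3] → ·
    (5,4)@(11, 9): e=[9,3,21] → █
    (6,4)@(13, 9): e=[-3,21,15] → ·
    (5,5)@(11, 11): e=[11,-11,33] → ·
  covered (3 px):
    · · · · · · · ·
    · · · · · · · ·
    · · · · █ · · ·
    · · · · · █ · ·
    · · · · · █ · ·
    · · · · · · · ·
    · · · · · · · ·
    · · · · · · · ·
    · · · · · · · ·
    · · · · · · · ·
T4:
  2·area = 53  (B↔C swapped to make it positive)
  edge (15, 7)→(2, 12): d=(-13,5) inclusive
  edge (2, 12)→(7, 6): d=(5,-6) inclusive
  edge (7, 6)→(15, 7): d=(8,1) inclusive
    (3,3)@(7, 7): e=[40,5,8] → █
    (4,3)@(9, 7): e=[30,17,6] → █
    (5,3)@(11, 7): e=[20,29,4] → █
    (6,3)@(13, 7): e=[10,41,2] → █
    (7,3)@(15, 7): e=[0,53,0] → █  [on edge]
    (2,4)@(5, 9): e=[24,3,26] → █
    (5,4)@(11, 9): e=[-6,39,20] → ·
    (6,4)@(13, 9): e=[-16,51,18] → ·
    (7,4)@(15, 9): e=[-26,63,16] → ·
    (1,5)@(3, 11): e=[8,1,44] → █
    (2,5)@(5, 11): e=[-2,13,42] → ·
    (3,5)@(7, 11): e=[-12,25,40] → ·
  covered (9 px):
    · · · · · · · ·
    · · · · · · · ·
    · · · · · · · ·
    · · · █ █ █ █ █
    · · █ █ █ · · ·
    · █ · · · · · ·
    · · · · · · · ·
    · · · · · · · ·
    · · · · · · · ·
    · · · · · · · ·

Final: 46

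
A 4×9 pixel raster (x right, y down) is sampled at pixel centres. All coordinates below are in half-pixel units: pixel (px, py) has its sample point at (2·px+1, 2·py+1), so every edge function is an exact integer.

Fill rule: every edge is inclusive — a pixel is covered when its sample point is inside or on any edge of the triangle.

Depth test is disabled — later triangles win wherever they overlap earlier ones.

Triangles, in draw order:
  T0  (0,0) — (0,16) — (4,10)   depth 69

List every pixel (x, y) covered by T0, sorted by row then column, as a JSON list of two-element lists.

T0:
  2·area = 64  (B↔C swapped to make it positive)
  edge (0, 0)→(4, 10): d=(4,10) inclusive
  edge (4, 10)→(0, 16): d=(-4,6) inclusive
  edge (0, 16)→(0, 0): d=(0,-16) inclusive
    (0,1)@(1, 3): e=[2,46,16] → X
    (1,1)@(3, 3): e=[-18,34,48] → .
    (0,2)@(1, 5): e=[10,38,16] → X
    (1,2)@(3, 5): e=[-10,26,48] → .
    (0,3)@(1, 7): e=[18,30,16] → X
    (1,3)@(3, 7): e=[-2,18,48] → .
    (0,4)@(1, 9): e=[26,22,16] → X
    (1,4)@(3, 9): e=[6,10,48] → X
    (2,4)@(5, 9): e=[-14,-2,80] → .
    (0,5)@(1, 11): e=[34,14,16] → X
    (2,5)@(5, 11): e=[-6,-10,80] → .
    (0,6)@(1, 13): e=[42,6,16] → X
  covered (8 px):
    . . . .
    X . . .
    X . . .
    X . . .
    X X . .
    X X . .
    X . . .
    . . . .
    . . . .

Answer: [[0,1],[0,2],[0,3],[0,4],[1,4],[0,5],[1,5],[0,6]]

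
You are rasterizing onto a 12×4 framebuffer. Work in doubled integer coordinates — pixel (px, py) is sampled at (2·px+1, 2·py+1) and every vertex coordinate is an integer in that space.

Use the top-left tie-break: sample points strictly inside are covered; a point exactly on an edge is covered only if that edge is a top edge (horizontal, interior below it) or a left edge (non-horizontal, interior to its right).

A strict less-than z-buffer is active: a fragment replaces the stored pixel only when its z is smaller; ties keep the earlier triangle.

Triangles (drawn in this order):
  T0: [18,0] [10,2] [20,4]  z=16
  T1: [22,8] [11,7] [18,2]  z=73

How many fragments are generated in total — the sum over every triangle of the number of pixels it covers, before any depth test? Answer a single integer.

T0:
  2·area = 36  (B↔C swapped to make it positive)
  edge (18, 0)→(20, 4): d=(2,4) right/bottom  bias=-1
  edge (20, 4)→(10, 2): d=(-10,-2) top-left  bias=+0
  edge (10, 2)→(18, 0): d=(8,-2) top-left  bias=+0
    (2,0)@(5, 1): e=[54,0,-18] → .  [on edge]
    (7,0)@(15, 1): e=[14,20,2] → X
    (8,0)@(17, 1): e=[6,24,6] → X
    (9,0)@(19, 1): e=[-2,28,10] → .
    (7,1)@(15, 3): e=[18,0,18] → X  [on edge]
    (9,1)@(19, 3): e=[2,8,26] → X
    (10,1)@(21, 3): e=[-6,12,30] → .
    (7,2)@(15, 5): e=[22,-20,34] → .
    (8,2)@(17, 5): e=[14,-16,38] → .
    (9,2)@(19, 5): e=[6,-12,42] → .
  covered (5 px):
    . . . . . . . X X . . .
    . . . . . . . X X X . .
    . . . . . . . . . . . .
    . . . . . . . . . . . .
T1:
  2·area = 62
  edge (22, 8)→(11, 7): d=(-11,-1) top-left  bias=+0
  edge (11, 7)→(18, 2): d=(7,-5) top-left  bias=+0
  edge (18, 2)→(22, 8): d=(4,6) right/bottom  bias=-1
    (8,1)@(17, 3): e=[50,2,10] → X
    (9,1)@(19, 3): e=[52,12,-2] → .
    (7,2)@(15, 5): e=[26,6,30] → X
    (9,2)@(19, 5): e=[30,26,6] → X
    (10,2)@(21, 5): e=[32,36,-6] → .
    (5,3)@(11, 7): e=[0,0,62] → X  [on edge]
    (6,3)@(13, 7): e=[2,10,50] → X
    (10,3)@(21, 7): e=[10,50,2] → X
    (11,3)@(23, 7): e=[12,60,-10] → .
  covered (10 px):
    . . . . . . . . . . . .
    . . . . . . . . X . . .
    . . . . . . . X X X . .
    . . . . . X X X X X X .

Result: 15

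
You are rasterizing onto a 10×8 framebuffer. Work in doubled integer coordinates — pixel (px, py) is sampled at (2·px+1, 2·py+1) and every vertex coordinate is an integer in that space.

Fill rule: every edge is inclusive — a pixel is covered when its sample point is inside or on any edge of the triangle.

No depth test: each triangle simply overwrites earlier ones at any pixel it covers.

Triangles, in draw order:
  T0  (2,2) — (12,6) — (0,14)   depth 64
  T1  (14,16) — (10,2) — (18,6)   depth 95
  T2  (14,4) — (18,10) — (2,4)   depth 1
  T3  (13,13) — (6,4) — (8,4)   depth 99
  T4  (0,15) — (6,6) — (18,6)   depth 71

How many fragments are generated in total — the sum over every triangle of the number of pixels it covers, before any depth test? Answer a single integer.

T0:
  2·area = 128
  edge (2, 2)→(12, 6): d=(10,4) inclusive
  edge (12, 6)→(0, 14): d=(-12,8) inclusive
  edge (0, 14)→(2, 2): d=(2,-12) inclusive
    (1,1)@(3, 3): e=[6,108,14] → █
    (2,1)@(5, 3): e=[-2,92,38] → ·
    (1,2)@(3, 5): e=[26,84,18] → █
    (2,2)@(5, 5): e=[18,68,42] → █
    (3,2)@(7, 5): e=[10,52,66] → █
    (4,2)@(9, 5): e=[2,36,90] → █
    (5,2)@(11, 5): e=[-6,20,114] → ·
    (1,3)@(3, 7): e=[46,60,22] → █
    (5,3)@(11, 7): e=[14,-4,118] → ·
    (0,4)@(1, 9): e=[74,52,2] → █
    (4,4)@(9, 9): e=[42,-12,98] → ·
    (0,5)@(1, 11): e=[94,28,6] → █
  covered (16 px):
    · · · · · · · · · ·
    · █ · · · · · · · ·
    · █ █ █ █ · · · · ·
    · █ █ █ █ · · · · ·
    █ █ █ █ · · · · · ·
    █ █ · · · · · · · ·
    █ · · · · · · · · ·
    · · · · · · · · · ·
T1:
  2·area = 96
  edge (14, 16)→(10, 2): d=(-4,-14) inclusive
  edge (10, 2)→(18, 6): d=(8,4) inclusive
  edge (18, 6)→(14, 16): d=(-4,10) inclusive
    (5,1)@(11, 3): e=[10,4,82] → █
    (6,1)@(13, 3): e=[38,-4,62] → ·
    (5,2)@(11, 5): e=[2,20,74] → █
    (6,2)@(13, 5): e=[30,12,54] → █
    (7,2)@(15, 5): e=[58,4,34] → █
    (8,2)@(17, 5): e=[86,-4,14] → ·
    (5,3)@(11, 7): e=[-6,36,66] → ·
    (6,3)@(13, 7): e=[22,28,46] → █
    (8,3)@(17, 7): e=[78,12,6] → █
    (9,3)@(19, 7): e=[106,4,-14] → ·
    (6,4)@(13, 9): e=[14,44,38] → █
    (8,4)@(17, 9): e=[70,28,-2] → ·
  covered (12 px):
    · · · · · · · · · ·
    · · · · · █ · · · ·
    · · · · · █ █ █ · ·
    · · · · · · █ █ █ ·
    · · · · · · █ █ · ·
    · · · · · · █ █ · ·
    · · · · · · · █ · ·
    · · · · · · · · · ·
T2:
  2·area = 72
  edge (14, 4)→(18, 10): d=(4,6) inclusive
  edge (18, 10)→(2, 4): d=(-16,-6) inclusive
  edge (2, 4)→(14, 4): d=(12,0) inclusive
    (2,2)@(5, 5): e=[58,2,12] → █
    (3,2)@(7, 5): e=[46,14,12] → █
    (4,2)@(9, 5): e=[34,26,12] → █
    (5,2)@(11, 5): e=[22,38,12] → █
    (6,2)@(13, 5): e=[10,50,12] → █
    (7,2)@(15, 5): e=[-2,62,12] → ·
    (2,3)@(5, 7): e=[66,-30,36] → ·
    (3,3)@(7, 7): e=[54,-18,36] → ·
    (4,3)@(9, 7): e=[42,-6,36] → ·
    (5,3)@(11, 7): e=[30,6,36] → █
    (7,3)@(15, 7): e=[6,30,36] → █
    (8,3)@(17, 7): e=[-6,42,36] → ·
  covered (9 px):
    · · · · · · · · · ·
    · · · · · · · · · ·
    · · █ █ █ █ █ · · ·
    · · · · · █ █ █ · ·
    · · · · · · · · █ ·
    · · · · · · · · · ·
    · · · · · · · · · ·
    · · · · · · · · · ·
T3:
  2·area = 18
  edge (13, 13)→(6, 4): d=(-7,-9) inclusive
  edge (6, 4)→(8, 4): d=(2,0) inclusive
  edge (8, 4)→(13, 13): d=(5,9) inclusive
    (3,2)@(7, 5): e=[2,2,14] → █
    (4,2)@(9, 5): e=[20,2,-4] → ·
    (3,3)@(7, 7): e=[-12,6,24] → ·
    (4,3)@(9, 7): e=[6,6,6] → █
    (5,3)@(11, 7): e=[24,6,-12] → ·
    (4,4)@(9, 9): e=[-8,10,16] → ·
    (6,6)@(13, 13): e=[0,18,0] → █  [on edge]
    (7,6)@(15, 13): e=[18,18,-18] → ·
    (6,7)@(13, 15): e=[-14,22,10] → ·
  covered (3 px):
    · · · · · · · · · ·
    · · · · · · · · · ·
    · · · █ · · · · · ·
    · · · · █ · · · · ·
    · · · · · · · · · ·
    · · · · · · · · · ·
    · · · · · · █ · · ·
    · · · · · · · · · ·
T4:
  2·area = 108
  edge (0, 15)→(6, 6): d=(6,-9) inclusive
  edge (6, 6)→(18, 6): d=(12,0) inclusive
  edge (18, 6)→(0, 15): d=(-18,9) inclusive
    (3,3)@(7, 7): e=[15,12,81] → █
    (4,3)@(9, 7): e=[33,12,63] → █
    (5,3)@(11, 7): e=[51,12,45] → █
    (6,3)@(13, 7): e=[69,12,27] → █
    (7,3)@(15, 7): e=[87,12,9] → █
    (8,3)@(17, 7): e=[105,12,-9] → ·
    (2,4)@(5, 9): e=[9,36,63] → █
    (6,4)@(13, 9): e=[81,36,-9] → ·
    (7,4)@(15, 9): e=[99,36,-27] → ·
    (1,5)@(3, 11): e=[3,60,45] → █
    (4,5)@(9, 11): e=[57,60,-9] → ·
    (5,5)@(11, 11): e=[75,60,-27] → ·
  covered (13 px):
    · · · · · · · · · ·
    · · · · · · · · · ·
    · · · · · · · · · ·
    · · · █ █ █ █ █ · ·
    · · █ █ █ █ · · · ·
    · █ █ █ · · · · · ·
    · █ · · · · · · · ·
    · · · · · · · · · ·

Result: 53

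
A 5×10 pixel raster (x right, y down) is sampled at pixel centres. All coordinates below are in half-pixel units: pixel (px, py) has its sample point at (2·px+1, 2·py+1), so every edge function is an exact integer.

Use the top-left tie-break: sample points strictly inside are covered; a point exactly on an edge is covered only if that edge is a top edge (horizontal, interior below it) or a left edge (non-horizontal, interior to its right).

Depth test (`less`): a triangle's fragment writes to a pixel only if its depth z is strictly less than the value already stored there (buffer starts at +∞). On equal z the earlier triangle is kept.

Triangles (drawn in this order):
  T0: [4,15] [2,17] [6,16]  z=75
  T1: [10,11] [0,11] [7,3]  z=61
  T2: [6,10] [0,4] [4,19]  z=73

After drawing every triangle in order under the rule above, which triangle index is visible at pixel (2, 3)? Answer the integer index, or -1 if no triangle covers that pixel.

T0:
  2·area = 6  (B↔C swapped to make it positive)
  edge (4, 15)→(6, 16): d=(2,1) right/bottom  bias=-1
  edge (6, 16)→(2, 17): d=(-4,1) right/bottom  bias=-1
  edge (2, 17)→(4, 15): d=(2,-2) top-left  bias=+0
  covered (0 px):
    · · · · ·
    · · · · ·
    · · · · ·
    · · · · ·
    · · · · ·
    · · · · ·
    · · · · ·
    · · · · ·
    · · · · ·
    · · · · ·
T1:
  2·area = 80
  edge (10, 11)→(0, 11): d=(-10,0) right/bottom  bias=-1
  edge (0, 11)→(7, 3): d=(7,-8) top-left  bias=+0
  edge (7, 3)→(10, 11): d=(3,8) right/bottom  bias=-1
    (3,1)@(7, 3): e=[80,0,0] → ·  [on edge]
    (3,2)@(7, 5): e=[60,14,6] → █
    (4,2)@(9, 5): e=[60,30,-10] → ·
    (2,3)@(5, 7): e=[40,12,28] → █
    (4,3)@(9, 7): e=[40,44,-4] → ·
    (1,4)@(3, 9): e=[20,10,50] → █
    (4,4)@(9, 9): e=[20,58,2] → █
    (0,5)@(1, 11): e=[0,8,72] → ·  [on edge]
    (1,5)@(3, 11): e=[0,24,56] → ·  [on edge]
    (2,5)@(5, 11): e=[0,40,40] → ·  [on edge]
    (3,5)@(7, 11): e=[0,56,24] → ·  [on edge]
    (4,5)@(9, 11): e=[0,72,8] → ·  [on edge]
  covered (7 px):
    · · · · ·
    · · · · ·
    · · · █ ·
    · · █ █ ·
    · █ █ █ █
    · · · · ·
    · · · · ·
    · · · · ·
    · · · · ·
    · · · · ·
T2:
  2·area = 66  (B↔C swapped to make it positive)
  edge (6, 10)→(4, 19): d=(-2,9) right/bottom  bias=-1
  edge (4, 19)→(0, 4): d=(-4,-15) top-left  bias=+0
  edge (0, 4)→(6, 10): d=(6,6) right/bottom  bias=-1
    (0,2)@(1, 5): e=[55,11,0] → ·  [on edge]
    (0,3)@(1, 7): e=[51,3,12] → █
    (1,3)@(3, 7): e=[33,33,0] → ·  [on edge]
    (0,4)@(1, 9): e=[47,-5,24] → ·
    (1,4)@(3, 9): e=[29,25,12] → █
    (2,4)@(5, 9): e=[11,55,0] → ·  [on edge]
    (1,5)@(3, 11): e=[25,17,24] → █
    (2,5)@(5, 11): e=[7,47,12] → █
    (3,5)@(7, 11): e=[-11,77,0] → ·  [on edge]
    (1,6)@(3, 13): e=[21,9,36] → █
    (3,6)@(7, 13): e=[-15,69,12] → ·
    (4,6)@(9, 13): e=[-33,99,0] → ·  [on edge]
  covered (7 px):
    · · · · ·
    · · · · ·
    · · · · ·
    █ · · · ·
    · █ · · ·
    · █ █ · ·
    · █ █ · ·
    · █ · · ·
    · · · · ·
    · · · · ·

Z-buffer (winner per pixel, '.' = empty):
  . . . . .
  . . . . .
  . . . 1 .
  2 . 1 1 .
  . 1 1 1 1
  . 2 2 . .
  . 2 2 . .
  . 2 . . .
  . . . . .
  . . . . .

Final: 1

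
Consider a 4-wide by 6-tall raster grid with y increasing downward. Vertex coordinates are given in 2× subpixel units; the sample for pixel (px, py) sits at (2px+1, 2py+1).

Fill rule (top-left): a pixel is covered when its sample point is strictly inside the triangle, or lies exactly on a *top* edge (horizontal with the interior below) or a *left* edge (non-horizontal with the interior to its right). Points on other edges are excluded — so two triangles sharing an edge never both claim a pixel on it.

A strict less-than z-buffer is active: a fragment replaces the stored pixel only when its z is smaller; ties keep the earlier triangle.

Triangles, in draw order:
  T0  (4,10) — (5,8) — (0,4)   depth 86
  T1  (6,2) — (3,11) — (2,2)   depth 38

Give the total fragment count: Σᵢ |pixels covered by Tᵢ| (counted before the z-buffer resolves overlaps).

T0:
  2·area = 14  (B↔C swapped to make it positive)
  edge (4, 10)→(0, 4): d=(-4,-6) top-left  bias=+0
  edge (0, 4)→(5, 8): d=(5,4) right/bottom  bias=-1
  edge (5, 8)→(4, 10): d=(-1,2) right/bottom  bias=-1
    (0,2)@(1, 5): e=[2,1,11] → #
    (1,2)@(3, 5): e=[14,-7,7] → ·
    (0,3)@(1, 7): e=[-6,11,9] → ·
    (1,3)@(3, 7): e=[6,3,5] → #
    (2,3)@(5, 7): e=[18,-5,1] → ·
    (1,4)@(3, 9): e=[-2,13,3] → ·
  covered (2 px):
    · · · ·
    · · · ·
    # · · ·
    · # · ·
    · · · ·
    · · · ·
T1:
  2·area = 36
  edge (6, 2)→(3, 11): d=(-3,9) right/bottom  bias=-1
  edge (3, 11)→(2, 2): d=(-1,-9) top-left  bias=+0
  edge (2, 2)→(6, 2): d=(4,0) top-left  bias=+0
    (1,1)@(3, 3): e=[24,8,4] → #
    (2,1)@(5, 3): e=[6,26,4] → #
    (3,1)@(7, 3): e=[-12,44,4] → ·
    (1,2)@(3, 5): e=[18,6,12] → #
    (2,2)@(5, 5): e=[0,24,12] → ·  [on edge]
    (1,3)@(3, 7): e=[12,4,20] → #
    (2,3)@(5, 7): e=[-6,22,20] → ·
    (1,4)@(3, 9): e=[6,2,28] → #
    (2,4)@(5, 9): e=[-12,20,28] → ·
    (1,5)@(3, 11): e=[0,0,36] → ·  [on edge]
  covered (5 px):
    · · · ·
    · # # ·
    · # · ·
    · # · ·
    · # · ·
    · · · ·

Final: 7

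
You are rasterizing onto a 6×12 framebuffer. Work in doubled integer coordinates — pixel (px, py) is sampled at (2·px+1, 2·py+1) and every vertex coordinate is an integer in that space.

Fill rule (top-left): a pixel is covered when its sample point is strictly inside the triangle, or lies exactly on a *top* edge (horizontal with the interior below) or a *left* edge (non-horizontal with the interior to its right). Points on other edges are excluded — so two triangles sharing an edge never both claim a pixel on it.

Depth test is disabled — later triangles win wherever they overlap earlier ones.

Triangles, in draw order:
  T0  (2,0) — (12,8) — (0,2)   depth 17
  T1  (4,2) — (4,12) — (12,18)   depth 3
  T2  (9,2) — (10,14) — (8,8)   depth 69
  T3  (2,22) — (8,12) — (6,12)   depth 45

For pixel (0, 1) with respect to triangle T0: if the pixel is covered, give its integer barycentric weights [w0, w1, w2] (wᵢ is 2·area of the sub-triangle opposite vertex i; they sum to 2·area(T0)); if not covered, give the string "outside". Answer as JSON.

T0:
  2·area = 36
  edge (2, 0)→(12, 8): d=(10,8) right/bottom  bias=-1
  edge (12, 8)→(0, 2): d=(-12,-6) top-left  bias=+0
  edge (0, 2)→(2, 0): d=(2,-2) top-left  bias=+0
    (0,0)@(1, 1): e=[18,18,0] → #  [on edge]
    (1,0)@(3, 1): e=[2,30,4] → #
    (2,0)@(5, 1): e=[-14,42,8] → ·
    (0,1)@(1, 3): e=[38,-6,4] → ·
    (1,1)@(3, 3): e=[22,6,8] → #
    (2,1)@(5, 3): e=[6,18,12] → #
    (3,1)@(7, 3): e=[-10,30,16] → ·
    (1,2)@(3, 5): e=[42,-18,12] → ·
    (2,2)@(5, 5): e=[26,-6,16] → ·
    (3,2)@(7, 5): e=[10,6,20] → #
    (4,2)@(9, 5): e=[-6,18,24] → ·
    (3,3)@(7, 7): e=[30,-18,24] → ·
  covered (5 px):
    # # · · · ·
    · # # · · ·
    · · · # · ·
    · · · · · ·
    · · · · · ·
    · · · · · ·
    · · · · · ·
    · · · · · ·
    · · · · · ·
    · · · · · ·
    · · · · · ·
    · · · · · ·
T1:
  2·area = 80  (B↔C swapped to make it positive)
  edge (4, 2)→(12, 18): d=(8,16) right/bottom  bias=-1
  edge (12, 18)→(4, 12): d=(-8,-6) top-left  bias=+0
  edge (4, 12)→(4, 2): d=(0,-10) top-left  bias=+0
    (2,2)@(5, 5): e=[8,62,10] → #
    (3,2)@(7, 5): e=[-24,74,30] → ·
    (2,3)@(5, 7): e=[24,46,10] → #
    (3,3)@(7, 7): e=[-8,58,30] → ·
    (2,4)@(5, 9): e=[40,30,10] → #
    (3,4)@(7, 9): e=[8,42,30] → #
    (4,4)@(9, 9): e=[-24,54,50] → ·
    (2,5)@(5, 11): e=[56,14,10] → #
    (4,5)@(9, 11): e=[-8,38,50] → ·
    (2,6)@(5, 13): e=[72,-2,10] → ·
    (3,6)@(7, 13): e=[40,10,30] → #
    (4,6)@(9, 13): e=[8,22,50] → #
  covered (10 px):
    · · · · · ·
    · · · · · ·
    · · # · · ·
    · · # · · ·
    · · # # · ·
    · · # # · ·
    · · · # # ·
    · · · · # ·
    · · · · · #
    · · · · · ·
    · · · · · ·
    · · · · · ·
T2:
  2·area = 18
  edge (9, 2)→(10, 14): d=(1,12) right/bottom  bias=-1
  edge (10, 14)→(8, 8): d=(-2,-6) top-left  bias=+0
  edge (8, 8)→(9, 2): d=(1,-6) top-left  bias=+0
    (4,1)@(9, 3): e=[1,16,1] → #
    (5,1)@(11, 3): e=[-23,28,13] → ·
    (3,2)@(7, 5): e=[27,0,-9] → ·  [on edge]
    (4,2)@(9, 5): e=[3,12,3] → #
    (5,2)@(11, 5): e=[-21,24,15] → ·
    (4,3)@(9, 7): e=[5,8,5] → #
    (5,3)@(11, 7): e=[-19,20,17] → ·
    (4,4)@(9, 9): e=[7,4,7] → #
    (5,4)@(11, 9): e=[-17,16,19] → ·
    (4,5)@(9, 11): e=[9,0,9] → #  [on edge]
    (5,5)@(11, 11): e=[-15,12,21] → ·
    (4,6)@(9, 13): e=[11,-4,11] → ·
    (5,8)@(11, 17): e=[-9,0,27] → ·  [on edge]
  covered (5 px):
    · · · · · ·
    · · · · # ·
    · · · · # ·
    · · · · # ·
    · · · · # ·
    · · · · # ·
    · · · · · ·
    · · · · · ·
    · · · · · ·
    · · · · · ·
    · · · · · ·
    · · · · · ·
T3:
  2·area = 20  (B↔C swapped to make it positive)
  edge (2, 22)→(6, 12): d=(4,-10) top-left  bias=+0
  edge (6, 12)→(8, 12): d=(2,0) top-left  bias=+0
  edge (8, 12)→(2, 22): d=(-6,10) right/bottom  bias=-1
    (5,3)@(11, 7): e=[30,-10,0] → ·  [on edge]
    (3,6)@(7, 13): e=[14,2,4] → #
    (4,6)@(9, 13): e=[34,2,-16] → ·
    (2,7)@(5, 15): e=[2,6,12] → #
    (3,7)@(7, 15): e=[22,6,-8] → ·
    (2,8)@(5, 17): e=[10,10,0] → ·  [on edge]
  covered (2 px):
    · · · · · ·
    · · · · · ·
    · · · · · ·
    · · · · · ·
    · · · · · ·
    · · · · · ·
    · · · # · ·
    · · # · · ·
    · · · · · ·
    · · · · · ·
    · · · · · ·
    · · · · · ·

Result: "outside"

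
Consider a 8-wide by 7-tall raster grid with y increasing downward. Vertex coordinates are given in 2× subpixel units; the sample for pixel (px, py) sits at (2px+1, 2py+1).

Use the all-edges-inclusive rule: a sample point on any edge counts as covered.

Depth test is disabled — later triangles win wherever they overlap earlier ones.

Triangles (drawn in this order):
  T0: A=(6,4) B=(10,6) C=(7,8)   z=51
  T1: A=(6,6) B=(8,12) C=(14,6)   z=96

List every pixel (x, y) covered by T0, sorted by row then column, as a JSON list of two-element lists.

T0:
  2·area = 14
  edge (6, 4)→(10, 6): d=(4,2) inclusive
  edge (10, 6)→(7, 8): d=(-3,2) inclusive
  edge (7, 8)→(6, 4): d=(-1,-4) inclusive
    (3,2)@(7, 5): e=[2,9,3] → █
    (4,2)@(9, 5): e=[-2,5,11] → ·
    (3,3)@(7, 7): e=[10,3,1] → █
    (4,3)@(9, 7): e=[6,-1,9] → ·
    (3,4)@(7, 9): e=[18,-3,-1] → ·
  covered (2 px):
    · · · · · · · ·
    · · · · · · · ·
    · · · █ · · · ·
    · · · █ · · · ·
    · · · · · · · ·
    · · · · · · · ·
    · · · · · · · ·
T1:
  2·area = 48  (B↔C swapped to make it positive)
  edge (6, 6)→(14, 6): d=(8,0) inclusive
  edge (14, 6)→(8, 12): d=(-6,6) inclusive
  edge (8, 12)→(6, 6): d=(-2,-6) inclusive
    (2,1)@(5, 3): e=[-24,72,0] → ·  [on edge]
    (7,2)@(15, 5): e=[-8,0,56] → ·  [on edge]
    (3,3)@(7, 7): e=[8,36,4] → █
    (4,3)@(9, 7): e=[8,24,16] → █
    (5,3)@(11, 7): e=[8,12,28] → █
    (6,3)@(13, 7): e=[8,0,40] → █  [on edge]
    (7,3)@(15, 7): e=[8,-12,52] → ·
    (3,4)@(7, 9): e=[24,24,0] → █  [on edge]
    (5,4)@(11, 9): e=[24,0,24] → █  [on edge]
    (6,4)@(13, 9): e=[24,-12,36] → ·
    (3,5)@(7, 11): e=[40,12,-4] → ·
    (4,5)@(9, 11): e=[40,0,8] → █  [on edge]
    (3,6)@(7, 13): e=[56,0,-8] → ·  [on edge]
  covered (8 px):
    · · · · · · · ·
    · · · · · · · ·
    · · · · · · · ·
    · · · █ █ █ █ ·
    · · · █ █ █ · ·
    · · · · █ · · ·
    · · · · · · · ·

Result: [[3,2],[3,3]]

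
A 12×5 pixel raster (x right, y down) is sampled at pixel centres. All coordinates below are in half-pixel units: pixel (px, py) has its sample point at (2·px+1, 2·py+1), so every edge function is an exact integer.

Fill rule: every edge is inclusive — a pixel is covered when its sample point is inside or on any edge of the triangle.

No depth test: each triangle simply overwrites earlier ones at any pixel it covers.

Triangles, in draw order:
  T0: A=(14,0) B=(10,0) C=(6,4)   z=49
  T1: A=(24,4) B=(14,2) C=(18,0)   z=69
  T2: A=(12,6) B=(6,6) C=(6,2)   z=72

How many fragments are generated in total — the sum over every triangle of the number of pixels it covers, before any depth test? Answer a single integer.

T0:
  2·area = 16  (B↔C swapped to make it positive)
  edge (14, 0)→(6, 4): d=(-8,4) inclusive
  edge (6, 4)→(10, 0): d=(4,-4) inclusive
  edge (10, 0)→(14, 0): d=(4,0) inclusive
    (4,0)@(9, 1): e=[12,0,4] → █  [on edge]
    (5,0)@(11, 1): e=[4,8,4] → █
    (6,0)@(13, 1): e=[-4,16,4] → ·
    (3,1)@(7, 3): e=[4,0,12] → █  [on edge]
    (4,1)@(9, 3): e=[-4,8,12] → ·
    (5,1)@(11, 3): e=[-12,16,12] → ·
    (2,2)@(5, 5): e=[-4,0,20] → ·  [on edge]
    (3,2)@(7, 5): e=[-12,8,20] → ·
    (1,3)@(3, 7): e=[-12,0,28] → ·  [on edge]
    (0,4)@(1, 9): e=[-20,0,36] → ·  [on edge]
  covered (3 px):
    · · · · █ █ · · · · · ·
    · · · █ · · · · · · · ·
    · · · · · · · · · · · ·
    · · · · · · · · · · · ·
    · · · · · · · · · · · ·
T1:
  2·area = 28
  edge (24, 4)→(14, 2): d=(-10,-2) inclusive
  edge (14, 2)→(18, 0): d=(4,-2) inclusive
  edge (18, 0)→(24, 4): d=(6,4) inclusive
    (4,0)@(9, 1): e=[0,-14,42] → ·  [on edge]
    (8,0)@(17, 1): e=[16,2,10] → █
    (9,0)@(19, 1): e=[20,6,2] → █
    (10,0)@(21, 1): e=[24,10,-6] → ·
    (8,1)@(17, 3): e=[-4,10,22] → ·
    (9,1)@(19, 3): e=[0,14,14] → █  [on edge]
    (10,1)@(21, 3): e=[4,18,6] → █
    (11,1)@(23, 3): e=[8,22,-2] → ·
    (9,2)@(19, 5): e=[-20,22,26] → ·
    (10,2)@(21, 5): e=[-16,26,18] → ·
  covered (4 px):
    · · · · · · · · █ █ · ·
    · · · · · · · · · █ █ ·
    · · · · · · · · · · · ·
    · · · · · · · · · · · ·
    · · · · · · · · · · · ·
T2:
  2·area = 24
  edge (12, 6)→(6, 6): d=(-6,0) inclusive
  edge (6, 6)→(6, 2): d=(0,-4) inclusive
  edge (6, 2)→(12, 6): d=(6,4) inclusive
    (3,1)@(7, 3): e=[18,4,2] → █
    (4,1)@(9, 3): e=[18,12,-6] → ·
    (3,2)@(7, 5): e=[6,4,14] → █
    (4,2)@(9, 5): e=[6,12,6] → █
    (5,2)@(11, 5): e=[6,20,-2] → ·
    (3,3)@(7, 7): e=[-6,4,26] → ·
    (4,3)@(9, 7): e=[-6,12,18] → ·
  covered (3 px):
    · · · · · · · · · · · ·
    · · · █ · · · · · · · ·
    · · · █ █ · · · · · · ·
    · · · · · · · · · · · ·
    · · · · · · · · · · · ·

Answer: 10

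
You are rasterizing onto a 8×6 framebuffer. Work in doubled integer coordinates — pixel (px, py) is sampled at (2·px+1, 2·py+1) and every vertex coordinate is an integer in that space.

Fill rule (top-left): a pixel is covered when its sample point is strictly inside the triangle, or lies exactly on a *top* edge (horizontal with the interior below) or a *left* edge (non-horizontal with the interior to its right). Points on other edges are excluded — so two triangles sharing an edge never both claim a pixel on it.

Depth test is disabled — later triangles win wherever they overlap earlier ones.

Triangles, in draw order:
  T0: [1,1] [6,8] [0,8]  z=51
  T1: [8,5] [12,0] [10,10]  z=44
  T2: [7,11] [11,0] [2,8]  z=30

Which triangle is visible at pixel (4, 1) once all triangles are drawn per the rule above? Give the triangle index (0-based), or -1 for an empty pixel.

T0:
  2·area = 42
  edge (1, 1)→(6, 8): d=(5,7) right/bottom  bias=-1
  edge (6, 8)→(0, 8): d=(-6,0) right/bottom  bias=-1
  edge (0, 8)→(1, 1): d=(1,-7) top-left  bias=+0
    (0,0)@(1, 1): e=[0,42,0] → ·  [on edge]
    (0,1)@(1, 3): e=[10,30,2] → #
    (1,1)@(3, 3): e=[-4,30,16] → ·
    (0,2)@(1, 5): e=[20,18,4] → #
    (1,2)@(3, 5): e=[6,18,18] → #
    (2,2)@(5, 5): e=[-8,18,32] → ·
    (0,3)@(1, 7): e=[30,6,6] → #
    (2,3)@(5, 7): e=[2,6,34] → #
    (3,3)@(7, 7): e=[-12,6,48] → ·
    (0,4)@(1, 9): e=[40,-6,8] → ·
    (1,4)@(3, 9): e=[26,-6,22] → ·
    (2,4)@(5, 9): e=[12,-6,36] → ·
  covered (6 px):
    · · · · · · · ·
    # · · · · · · ·
    # # · · · · · ·
    # # # · · · · ·
    · · · · · · · ·
    · · · · · · · ·
T1:
  2·area = 30
  edge (8, 5)→(12, 0): d=(4,-5) top-left  bias=+0
  edge (12, 0)→(10, 10): d=(-2,10) right/bottom  bias=-1
  edge (10, 10)→(8, 5): d=(-2,-5) top-left  bias=+0
    (5,1)@(11, 3): e=[7,4,19] → #
    (6,1)@(13, 3): e=[17,-16,29] → ·
    (4,2)@(9, 5): e=[5,20,5] → #
    (5,2)@(11, 5): e=[15,0,15] → ·  [on edge]
    (4,3)@(9, 7): e=[13,16,1] → #
    (5,3)@(11, 7): e=[23,-4,11] → ·
    (4,4)@(9, 9): e=[21,12,-3] → ·
  covered (3 px):
    · · · · · · · ·
    · · · · · # · ·
    · · · · # · · ·
    · · · · # · · ·
    · · · · · · · ·
    · · · · · · · ·
T2:
  2·area = 67  (B↔C swapped to make it positive)
  edge (7, 11)→(2, 8): d=(-5,-3) top-left  bias=+0
  edge (2, 8)→(11, 0): d=(9,-8) top-left  bias=+0
  edge (11, 0)→(7, 11): d=(-4,11) right/bottom  bias=-1
    (4,1)@(9, 3): e=[46,11,10] → #
    (5,1)@(11, 3): e=[52,27,-12] → ·
    (3,2)@(7, 5): e=[30,13,24] → #
    (5,2)@(11, 5): e=[42,45,-20] → ·
    (2,3)@(5, 7): e=[14,15,38] → #
    (4,3)@(9, 7): e=[26,47,-6] → ·
    (2,4)@(5, 9): e=[4,33,30] → #
    (4,4)@(9, 9): e=[16,65,-14] → ·
    (2,5)@(5, 11): e=[-6,51,22] → ·
    (3,5)@(7, 11): e=[0,67,0] → ·  [on edge]
  covered (7 px):
    · · · · · · · ·
    · · · · # · · ·
    · · · # # · · ·
    · · # # · · · ·
    · · # # · · · ·
    · · · · · · · ·

Z-buffer (winner per pixel, '.' = empty):
  . . . . . . . .
  0 . . . 2 1 . .
  0 0 . 2 2 . . .
  0 0 2 2 1 . . .
  . . 2 2 . . . .
  . . . . . . . .

Result: 2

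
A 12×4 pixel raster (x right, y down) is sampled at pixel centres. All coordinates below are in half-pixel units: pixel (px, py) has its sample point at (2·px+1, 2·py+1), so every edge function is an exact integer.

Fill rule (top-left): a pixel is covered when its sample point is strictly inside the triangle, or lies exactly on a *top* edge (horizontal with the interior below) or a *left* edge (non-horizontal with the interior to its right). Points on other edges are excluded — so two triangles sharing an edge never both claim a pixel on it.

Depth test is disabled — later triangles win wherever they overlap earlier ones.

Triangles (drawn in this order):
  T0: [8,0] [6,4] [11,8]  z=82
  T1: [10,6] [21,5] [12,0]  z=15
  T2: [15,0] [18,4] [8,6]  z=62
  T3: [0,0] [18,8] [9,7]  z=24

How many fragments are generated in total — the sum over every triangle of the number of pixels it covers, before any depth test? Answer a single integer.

T0:
  2·area = 28  (B↔C swapped to make it positive)
  edge (8, 0)→(11, 8): d=(3,8) right/bottom  bias=-1
  edge (11, 8)→(6, 4): d=(-5,-4) top-left  bias=+0
  edge (6, 4)→(8, 0): d=(2,-4) top-left  bias=+0
    (3,1)@(7, 3): e=[17,9,2] → X
    (4,1)@(9, 3): e=[1,17,10] → X
    (5,1)@(11, 3): e=[-15,25,18] → .
    (3,2)@(7, 5): e=[23,-1,6] → .
    (4,2)@(9, 5): e=[7,7,14] → X
    (5,2)@(11, 5): e=[-9,15,22] → .
    (4,3)@(9, 7): e=[13,-3,18] → .
  covered (3 px):
    . . . . . . . . . . . .
    . . . X X . . . . . . .
    . . . . X . . . . . . .
    . . . . . . . . . . . .
T1:
  2·area = 64  (B↔C swapped to make it positive)
  edge (10, 6)→(12, 0): d=(2,-6) top-left  bias=+0
  edge (12, 0)→(21, 5): d=(9,5) right/bottom  bias=-1
  edge (21, 5)→(10, 6): d=(-11,1) right/bottom  bias=-1
    (6,0)@(13, 1): e=[8,4,52] → X
    (7,0)@(15, 1): e=[20,-6,50] → .
    (5,1)@(11, 3): e=[0,32,32] → X  [on edge]
    (7,1)@(15, 3): e=[24,12,28] → X
    (8,1)@(17, 3): e=[36,2,26] → X
    (9,1)@(19, 3): e=[48,-8,24] → .
    (5,2)@(11, 5): e=[4,50,10] → X
    (9,2)@(19, 5): e=[52,10,2] → X
    (10,2)@(21, 5): e=[64,0,0] → .  [on edge]
    (5,3)@(11, 7): e=[8,68,-12] → .
    (6,3)@(13, 7): e=[20,58,-14] → .
    (7,3)@(15, 7): e=[32,48,-16] → .
  covered (10 px):
    . . . . . . X . . . . .
    . . . . . X X X X . . .
    . . . . . X X X X X . .
    . . . . . . . . . . . .
T2:
  2·area = 46
  edge (15, 0)→(18, 4): d=(3,4) right/bottom  bias=-1
  edge (18, 4)→(8, 6): d=(-10,2) right/bottom  bias=-1
  edge (8, 6)→(15, 0): d=(7,-6) top-left  bias=+0
    (7,0)@(15, 1): e=[3,36,7] → X
    (8,0)@(17, 1): e=[-5,32,19] → .
    (6,1)@(13, 3): e=[17,20,9] → X
    (8,1)@(17, 3): e=[1,12,33] → X
    (9,1)@(19, 3): e=[-7,8,45] → .
    (11,1)@(23, 3): e=[-23,0,69] → .  [on edge]
    (5,2)@(11, 5): e=[31,4,11] → X
    (6,2)@(13, 5): e=[23,0,23] → .  [on edge]
    (7,2)@(15, 5): e=[15,-4,35] → .
    (8,2)@(17, 5): e=[7,-8,47] → .
    (1,3)@(3, 7): e=[69,0,-23] → .  [on edge]
    (5,3)@(11, 7): e=[37,-16,25] → .
  covered (5 px):
    . . . . . . . X . . . .
    . . . . . . X X X . . .
    . . . . . X . . . . . .
    . . . . . . . . . . . .
T3:
  2·area = 54
  edge (0, 0)→(18, 8): d=(18,8) right/bottom  bias=-1
  edge (18, 8)→(9, 7): d=(-9,-1) top-left  bias=+0
  edge (9, 7)→(0, 0): d=(-9,-7) top-left  bias=+0
    (2,1)@(5, 3): e=[14,32,8] → X
    (3,1)@(7, 3): e=[-2,34,22] → .
    (2,2)@(5, 5): e=[50,14,-10] → .
    (3,2)@(7, 5): e=[34,16,4] → X
    (4,2)@(9, 5): e=[18,18,18] → X
    (5,2)@(11, 5): e=[2,20,32] → X
    (6,2)@(13, 5): e=[-14,22,46] → .
    (3,3)@(7, 7): e=[70,-2,-14] → .
    (4,3)@(9, 7): e=[54,0,0] → X  [on edge]
    (6,3)@(13, 7): e=[22,4,28] → X
    (7,3)@(15, 7): e=[6,6,42] → X
    (8,3)@(17, 7): e=[-10,8,56] → .
  covered (8 px):
    . . . . . . . . . . . .
    . . X . . . . . . . . .
    . . . X X X . . . . . .
    . . . . X X X X . . . .

Final: 26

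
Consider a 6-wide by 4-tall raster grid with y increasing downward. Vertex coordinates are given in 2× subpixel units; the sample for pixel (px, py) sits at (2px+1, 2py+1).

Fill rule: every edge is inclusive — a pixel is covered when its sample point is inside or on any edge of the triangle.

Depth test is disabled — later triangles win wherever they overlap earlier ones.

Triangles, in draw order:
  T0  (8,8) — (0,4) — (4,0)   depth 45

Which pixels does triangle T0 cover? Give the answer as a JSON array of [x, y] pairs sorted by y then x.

T0:
  2·area = 48
  edge (8, 8)→(0, 4): d=(-8,-4) inclusive
  edge (0, 4)→(4, 0): d=(4,-4) inclusive
  edge (4, 0)→(8, 8): d=(4,8) inclusive
    (1,0)@(3, 1): e=[36,0,12] → X  [on edge]
    (2,0)@(5, 1): e=[44,8,-4] → .
    (0,1)@(1, 3): e=[12,0,36] → X  [on edge]
    (2,1)@(5, 3): e=[28,16,4] → X
    (3,1)@(7, 3): e=[36,24,-12] → .
    (0,2)@(1, 5): e=[-4,8,44] → .
    (1,2)@(3, 5): e=[4,16,28] → X
    (3,2)@(7, 5): e=[20,32,-4] → .
    (1,3)@(3, 7): e=[-12,24,36] → .
    (2,3)@(5, 7): e=[-4,32,20] → .
    (3,3)@(7, 7): e=[4,40,4] → X
    (4,3)@(9, 7): e=[12,48,-12] → .
  covered (7 px):
    . X . . . .
    X X X . . .
    . X X . . .
    . . . X . .

Final: [[1,0],[0,1],[1,1],[2,1],[1,2],[2,2],[3,3]]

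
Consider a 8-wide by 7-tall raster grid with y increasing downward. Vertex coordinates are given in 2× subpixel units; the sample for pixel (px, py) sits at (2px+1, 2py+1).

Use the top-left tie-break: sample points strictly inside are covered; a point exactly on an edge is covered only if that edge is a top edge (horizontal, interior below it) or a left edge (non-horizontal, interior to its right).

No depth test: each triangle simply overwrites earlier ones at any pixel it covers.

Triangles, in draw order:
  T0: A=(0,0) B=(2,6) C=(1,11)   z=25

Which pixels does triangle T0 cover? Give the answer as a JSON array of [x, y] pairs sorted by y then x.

T0:
  2·area = 16
  edge (0, 0)→(2, 6): d=(2,6) right/bottom  bias=-1
  edge (2, 6)→(1, 11): d=(-1,5) right/bottom  bias=-1
  edge (1, 11)→(0, 0): d=(-1,-11) top-left  bias=+0
    (1,0)@(3, 1): e=[-16,0,32] → ·  [on edge]
    (0,1)@(1, 3): e=[0,8,8] → ·  [on edge]
    (0,2)@(1, 5): e=[4,6,6] → █
    (1,2)@(3, 5): e=[-8,-4,28] → ·
    (0,3)@(1, 7): e=[8,4,4] → █
    (1,3)@(3, 7): e=[-4,-6,26] → ·
    (0,4)@(1, 9): e=[12,2,2] → █
    (1,4)@(3, 9): e=[0,-8,24] → ·  [on edge]
    (0,5)@(1, 11): e=[16,0,0] → ·  [on edge]
  covered (3 px):
    · · · · · · · ·
    · · · · · · · ·
    █ · · · · · · ·
    █ · · · · · · ·
    █ · · · · · · ·
    · · · · · · · ·
    · · · · · · · ·

Result: [[0,2],[0,3],[0,4]]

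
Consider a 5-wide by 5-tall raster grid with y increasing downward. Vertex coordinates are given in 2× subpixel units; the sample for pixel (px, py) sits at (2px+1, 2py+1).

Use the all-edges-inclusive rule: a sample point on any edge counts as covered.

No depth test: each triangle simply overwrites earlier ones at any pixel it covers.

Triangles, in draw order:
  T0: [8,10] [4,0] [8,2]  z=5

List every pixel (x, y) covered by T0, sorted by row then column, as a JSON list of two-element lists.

T0:
  2·area = 32
  edge (8, 10)→(4, 0): d=(-4,-10) inclusive
  edge (4, 0)→(8, 2): d=(4,2) inclusive
  edge (8, 2)→(8, 10): d=(0,8) inclusive
    (2,0)@(5, 1): e=[6,2,24] → #
    (3,0)@(7, 1): e=[26,-2,8] → ·
    (2,1)@(5, 3): e=[-2,10,24] → ·
    (3,1)@(7, 3): e=[18,6,8] → #
    (4,1)@(9, 3): e=[38,2,-8] → ·
    (3,2)@(7, 5): e=[10,14,8] → #
    (4,2)@(9, 5): e=[30,10,-8] → ·
    (3,3)@(7, 7): e=[2,22,8] → #
    (4,3)@(9, 7): e=[22,18,-8] → ·
    (3,4)@(7, 9): e=[-6,30,8] → ·
  covered (4 px):
    · · # · ·
    · · · # ·
    · · · # ·
    · · · # ·
    · · · · ·

Answer: [[2,0],[3,1],[3,2],[3,3]]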